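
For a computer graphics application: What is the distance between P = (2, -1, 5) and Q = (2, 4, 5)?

d = √[(x₂-x₁)² + (y₂-y₁)² + (z₂-z₁)²]
  = √[0² + 5² + 0²]
  = √[0 + 25 + 0]
  = √25
  ≈ 5

5


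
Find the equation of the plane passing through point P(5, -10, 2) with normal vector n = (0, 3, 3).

The plane through P with normal n = (a, b, c) satisfies n·(r - P) = 0,
i.e. ax + by + cz = a·x₀ + b·y₀ + c·z₀.
d = 0·5 + 3·(-10) + 3·2
  = 0 - 30 + 6
  = -24
Equation: 3y + 3z = -24

3y + 3z = -24


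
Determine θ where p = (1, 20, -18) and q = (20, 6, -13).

p·q = 1·20 + 20·6 + (-18)·(-13) = 20 + 120 + 234 = 374
|p| = √(1² + 20² + (-18)²) = √725 ≈ 26.93
|q| = √(20² + 6² + (-13)²) = √605 ≈ 24.6
cos θ = (p·q)/(|p||q|) = 374/(26.93·24.6) ≈ 0.5647
θ = arccos(0.5647) ≈ 55.62°

55.62°


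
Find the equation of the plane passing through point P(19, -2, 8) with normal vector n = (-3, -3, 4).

The plane through P with normal n = (a, b, c) satisfies n·(r - P) = 0,
i.e. ax + by + cz = a·x₀ + b·y₀ + c·z₀.
d = (-3)·19 + (-3)·(-2) + 4·8
  = -57 + 6 + 32
  = -19
Equation: -3x - 3y + 4z = -19

-3x - 3y + 4z = -19


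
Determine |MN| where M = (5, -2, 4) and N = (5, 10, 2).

d = √[(x₂-x₁)² + (y₂-y₁)² + (z₂-z₁)²]
  = √[0² + 12² + (-2)²]
  = √[0 + 144 + 4]
  = √148
  ≈ 12.17

12.17


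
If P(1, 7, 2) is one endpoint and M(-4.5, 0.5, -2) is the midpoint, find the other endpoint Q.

Q = 2M - P
  = (2·(-4.5) - 1, 2·0.5 - 7, 2·(-2) - 2)
  = (-9 - 1, 1 - 7, -4 - 2)
  = (-10, -6, -6)

(-10, -6, -6)


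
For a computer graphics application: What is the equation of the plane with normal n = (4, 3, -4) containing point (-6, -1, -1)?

The plane through P with normal n = (a, b, c) satisfies n·(r - P) = 0,
i.e. ax + by + cz = a·x₀ + b·y₀ + c·z₀.
d = 4·(-6) + 3·(-1) + (-4)·(-1)
  = -24 - 3 + 4
  = -23
Equation: 4x + 3y - 4z = -23

4x + 3y - 4z = -23


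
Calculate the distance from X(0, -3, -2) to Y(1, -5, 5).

d = √[(x₂-x₁)² + (y₂-y₁)² + (z₂-z₁)²]
  = √[1² + (-2)² + 7²]
  = √[1 + 4 + 49]
  = √54
  ≈ 7.348

7.348


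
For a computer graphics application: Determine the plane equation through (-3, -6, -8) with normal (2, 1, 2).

The plane through P with normal n = (a, b, c) satisfies n·(r - P) = 0,
i.e. ax + by + cz = a·x₀ + b·y₀ + c·z₀.
d = 2·(-3) + 1·(-6) + 2·(-8)
  = -6 - 6 - 16
  = -28
Equation: 2x + y + 2z = -28

2x + y + 2z = -28


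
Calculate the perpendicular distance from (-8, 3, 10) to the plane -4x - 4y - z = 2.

distance = |a·x₀ + b·y₀ + c·z₀ - d| / √(a² + b² + c²)
  = |(-4)·(-8) + (-4)·3 + (-1)·10 - 2| / √((-4)² + (-4)² + (-1)²)
  = |32 - 12 - 10 - 2| / √(16 + 16 + 1)
  = |8| / √33
  = 8 / 5.745
  ≈ 1.393

1.393


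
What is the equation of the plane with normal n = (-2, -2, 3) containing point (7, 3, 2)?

The plane through P with normal n = (a, b, c) satisfies n·(r - P) = 0,
i.e. ax + by + cz = a·x₀ + b·y₀ + c·z₀.
d = (-2)·7 + (-2)·3 + 3·2
  = -14 - 6 + 6
  = -14
Equation: -2x - 2y + 3z = -14

-2x - 2y + 3z = -14


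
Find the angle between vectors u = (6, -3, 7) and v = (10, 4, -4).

u·v = 6·10 + (-3)·4 + 7·(-4) = 60 - 12 - 28 = 20
|u| = √(6² + (-3)² + 7²) = √94 ≈ 9.695
|v| = √(10² + 4² + (-4)²) = √132 ≈ 11.49
cos θ = (u·v)/(|u||v|) = 20/(9.695·11.49) ≈ 0.1795
θ = arccos(0.1795) ≈ 79.66°

79.66°


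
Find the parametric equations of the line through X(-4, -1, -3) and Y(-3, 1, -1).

Direction vector d = Y - X = (-3 + 4, 1 + 1, -1 + 3) = (1, 2, 2)
Parametric form r = X + t·d:
x = -4 + t, y = -1 + 2t, z = -3 + 2t

x = -4 + t, y = -1 + 2t, z = -3 + 2t


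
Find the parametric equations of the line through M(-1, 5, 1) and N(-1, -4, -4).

Direction vector d = N - M = (-1 + 1, -4 - 5, -4 - 1) = (0, -9, -5)
Parametric form r = M + t·d:
x = -1, y = 5 - 9t, z = 1 - 5t

x = -1, y = 5 - 9t, z = 1 - 5t


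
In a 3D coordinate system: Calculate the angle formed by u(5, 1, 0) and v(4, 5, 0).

u·v = 5·4 + 1·5 + 0·0 = 20 + 5 + 0 = 25
|u| = √(5² + 1² + 0²) = √26 ≈ 5.099
|v| = √(4² + 5² + 0²) = √41 ≈ 6.403
cos θ = (u·v)/(|u||v|) = 25/(5.099·6.403) ≈ 0.7657
θ = arccos(0.7657) ≈ 40.03°

40.03°


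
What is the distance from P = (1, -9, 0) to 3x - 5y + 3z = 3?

distance = |a·x₀ + b·y₀ + c·z₀ - d| / √(a² + b² + c²)
  = |3·1 + (-5)·(-9) + 3·0 - 3| / √(3² + (-5)² + 3²)
  = |3 + 45 + 0 - 3| / √(9 + 25 + 9)
  = |45| / √43
  = 45 / 6.557
  ≈ 6.862

6.862


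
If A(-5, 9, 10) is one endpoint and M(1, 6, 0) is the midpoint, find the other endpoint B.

B = 2M - A
  = (2·1 - (-5), 2·6 - 9, 2·0 - 10)
  = (2 + 5, 12 - 9, 0 - 10)
  = (7, 3, -10)

(7, 3, -10)


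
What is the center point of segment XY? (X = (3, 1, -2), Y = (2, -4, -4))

M = ((x₁+x₂)/2, (y₁+y₂)/2, (z₁+z₂)/2)
  = ((3 + 2)/2, (1 - 4)/2, (-2 - 4)/2)
  = (5/2, -3/2, -6/2)
  = (2.5, -1.5, -3)

(2.5, -1.5, -3)


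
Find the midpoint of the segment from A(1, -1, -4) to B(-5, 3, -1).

M = ((x₁+x₂)/2, (y₁+y₂)/2, (z₁+z₂)/2)
  = ((1 - 5)/2, (-1 + 3)/2, (-4 - 1)/2)
  = (-4/2, 2/2, -5/2)
  = (-2, 1, -2.5)

(-2, 1, -2.5)


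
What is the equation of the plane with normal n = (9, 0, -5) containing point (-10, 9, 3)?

The plane through P with normal n = (a, b, c) satisfies n·(r - P) = 0,
i.e. ax + by + cz = a·x₀ + b·y₀ + c·z₀.
d = 9·(-10) + 0·9 + (-5)·3
  = -90 + 0 - 15
  = -105
Equation: 9x - 5z = -105

9x - 5z = -105


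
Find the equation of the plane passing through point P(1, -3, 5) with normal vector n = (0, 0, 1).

The plane through P with normal n = (a, b, c) satisfies n·(r - P) = 0,
i.e. ax + by + cz = a·x₀ + b·y₀ + c·z₀.
d = 0·1 + 0·(-3) + 1·5
  = 0 + 0 + 5
  = 5
Equation: z = 5

z = 5


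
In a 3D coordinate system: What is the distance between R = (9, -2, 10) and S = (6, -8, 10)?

d = √[(x₂-x₁)² + (y₂-y₁)² + (z₂-z₁)²]
  = √[(-3)² + (-6)² + 0²]
  = √[9 + 36 + 0]
  = √45
  ≈ 6.708

6.708


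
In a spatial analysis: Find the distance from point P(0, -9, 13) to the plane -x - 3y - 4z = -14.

distance = |a·x₀ + b·y₀ + c·z₀ - d| / √(a² + b² + c²)
  = |(-1)·0 + (-3)·(-9) + (-4)·13 - (-14)| / √((-1)² + (-3)² + (-4)²)
  = |0 + 27 - 52 + 14| / √(1 + 9 + 16)
  = |-11| / √26
  = 11 / 5.099
  ≈ 2.157

2.157


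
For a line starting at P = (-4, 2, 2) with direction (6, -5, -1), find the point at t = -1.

P(t) = P + t·d
  = (-4 + 6·(-1), 2 + (-5)·(-1), 2 + (-1)·(-1))
  = (-4 - 6, 2 + 5, 2 + 1)
  = (-10, 7, 3)

(-10, 7, 3)


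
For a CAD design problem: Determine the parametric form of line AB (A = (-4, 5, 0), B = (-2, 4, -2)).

Direction vector d = B - A = (-2 + 4, 4 - 5, -2 + 0) = (2, -1, -2)
Parametric form r = A + t·d:
x = -4 + 2t, y = 5 - t, z = 0 - 2t

x = -4 + 2t, y = 5 - t, z = 0 - 2t


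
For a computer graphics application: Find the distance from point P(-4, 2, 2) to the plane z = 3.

distance = |a·x₀ + b·y₀ + c·z₀ - d| / √(a² + b² + c²)
  = |0·(-4) + 0·2 + 1·2 - 3| / √(0² + 0² + 1²)
  = |0 + 0 + 2 - 3| / √(0 + 0 + 1)
  = |-1| / √1
  = 1 / 1
  ≈ 1

1


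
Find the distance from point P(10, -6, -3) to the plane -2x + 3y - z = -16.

distance = |a·x₀ + b·y₀ + c·z₀ - d| / √(a² + b² + c²)
  = |(-2)·10 + 3·(-6) + (-1)·(-3) - (-16)| / √((-2)² + 3² + (-1)²)
  = |-20 - 18 + 3 + 16| / √(4 + 9 + 1)
  = |-19| / √14
  = 19 / 3.742
  ≈ 5.078

5.078


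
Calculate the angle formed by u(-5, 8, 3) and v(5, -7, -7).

u·v = (-5)·5 + 8·(-7) + 3·(-7) = -25 - 56 - 21 = -102
|u| = √((-5)² + 8² + 3²) = √98 ≈ 9.899
|v| = √(5² + (-7)² + (-7)²) = √123 ≈ 11.09
cos θ = (u·v)/(|u||v|) = -102/(9.899·11.09) ≈ -0.929
θ = arccos(-0.929) ≈ 158.3°

158.3°


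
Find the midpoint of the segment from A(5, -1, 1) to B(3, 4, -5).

M = ((x₁+x₂)/2, (y₁+y₂)/2, (z₁+z₂)/2)
  = ((5 + 3)/2, (-1 + 4)/2, (1 - 5)/2)
  = (8/2, 3/2, -4/2)
  = (4, 1.5, -2)

(4, 1.5, -2)


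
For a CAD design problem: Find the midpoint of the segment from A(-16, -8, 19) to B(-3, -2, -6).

M = ((x₁+x₂)/2, (y₁+y₂)/2, (z₁+z₂)/2)
  = ((-16 - 3)/2, (-8 - 2)/2, (19 - 6)/2)
  = (-19/2, -10/2, 13/2)
  = (-9.5, -5, 6.5)

(-9.5, -5, 6.5)


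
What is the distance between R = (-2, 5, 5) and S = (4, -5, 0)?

d = √[(x₂-x₁)² + (y₂-y₁)² + (z₂-z₁)²]
  = √[6² + (-10)² + (-5)²]
  = √[36 + 100 + 25]
  = √161
  ≈ 12.69

12.69


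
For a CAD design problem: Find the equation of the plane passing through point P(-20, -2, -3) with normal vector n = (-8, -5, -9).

The plane through P with normal n = (a, b, c) satisfies n·(r - P) = 0,
i.e. ax + by + cz = a·x₀ + b·y₀ + c·z₀.
d = (-8)·(-20) + (-5)·(-2) + (-9)·(-3)
  = 160 + 10 + 27
  = 197
Equation: -8x - 5y - 9z = 197

-8x - 5y - 9z = 197


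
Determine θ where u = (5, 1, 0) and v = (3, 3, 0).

u·v = 5·3 + 1·3 + 0·0 = 15 + 3 + 0 = 18
|u| = √(5² + 1² + 0²) = √26 ≈ 5.099
|v| = √(3² + 3² + 0²) = √18 ≈ 4.243
cos θ = (u·v)/(|u||v|) = 18/(5.099·4.243) ≈ 0.8321
θ = arccos(0.8321) ≈ 33.69°

33.69°


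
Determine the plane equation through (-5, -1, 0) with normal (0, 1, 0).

The plane through P with normal n = (a, b, c) satisfies n·(r - P) = 0,
i.e. ax + by + cz = a·x₀ + b·y₀ + c·z₀.
d = 0·(-5) + 1·(-1) + 0·0
  = 0 - 1 + 0
  = -1
Equation: y = -1

y = -1


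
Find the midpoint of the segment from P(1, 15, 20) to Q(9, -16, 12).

M = ((x₁+x₂)/2, (y₁+y₂)/2, (z₁+z₂)/2)
  = ((1 + 9)/2, (15 - 16)/2, (20 + 12)/2)
  = (10/2, -1/2, 32/2)
  = (5, -0.5, 16)

(5, -0.5, 16)


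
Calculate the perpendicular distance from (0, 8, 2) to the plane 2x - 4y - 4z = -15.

distance = |a·x₀ + b·y₀ + c·z₀ - d| / √(a² + b² + c²)
  = |2·0 + (-4)·8 + (-4)·2 - (-15)| / √(2² + (-4)² + (-4)²)
  = |0 - 32 - 8 + 15| / √(4 + 16 + 16)
  = |-25| / √36
  = 25 / 6
  ≈ 4.167

4.167


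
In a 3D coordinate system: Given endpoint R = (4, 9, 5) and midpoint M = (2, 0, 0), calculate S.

S = 2M - R
  = (2·2 - 4, 2·0 - 9, 2·0 - 5)
  = (4 - 4, 0 - 9, 0 - 5)
  = (0, -9, -5)

(0, -9, -5)


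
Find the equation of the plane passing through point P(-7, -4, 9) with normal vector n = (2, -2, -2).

The plane through P with normal n = (a, b, c) satisfies n·(r - P) = 0,
i.e. ax + by + cz = a·x₀ + b·y₀ + c·z₀.
d = 2·(-7) + (-2)·(-4) + (-2)·9
  = -14 + 8 - 18
  = -24
Equation: 2x - 2y - 2z = -24

2x - 2y - 2z = -24


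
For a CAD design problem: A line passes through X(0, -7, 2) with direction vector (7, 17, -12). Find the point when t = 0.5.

P(t) = X + t·d
  = (0 + 7·0.5, -7 + 17·0.5, 2 + (-12)·0.5)
  = (0 + 3.5, -7 + 8.5, 2 - 6)
  = (3.5, 1.5, -4)

(3.5, 1.5, -4)


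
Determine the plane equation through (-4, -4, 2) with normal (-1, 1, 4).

The plane through P with normal n = (a, b, c) satisfies n·(r - P) = 0,
i.e. ax + by + cz = a·x₀ + b·y₀ + c·z₀.
d = (-1)·(-4) + 1·(-4) + 4·2
  = 4 - 4 + 8
  = 8
Equation: -x + y + 4z = 8

-x + y + 4z = 8


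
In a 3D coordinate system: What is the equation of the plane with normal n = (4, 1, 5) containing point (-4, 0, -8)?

The plane through P with normal n = (a, b, c) satisfies n·(r - P) = 0,
i.e. ax + by + cz = a·x₀ + b·y₀ + c·z₀.
d = 4·(-4) + 1·0 + 5·(-8)
  = -16 + 0 - 40
  = -56
Equation: 4x + y + 5z = -56

4x + y + 5z = -56


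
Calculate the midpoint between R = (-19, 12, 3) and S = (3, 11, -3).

M = ((x₁+x₂)/2, (y₁+y₂)/2, (z₁+z₂)/2)
  = ((-19 + 3)/2, (12 + 11)/2, (3 - 3)/2)
  = (-16/2, 23/2, 0/2)
  = (-8, 11.5, 0)

(-8, 11.5, 0)


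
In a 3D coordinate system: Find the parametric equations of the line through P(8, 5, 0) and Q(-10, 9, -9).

Direction vector d = Q - P = (-10 - 8, 9 - 5, -9 + 0) = (-18, 4, -9)
Parametric form r = P + t·d:
x = 8 - 18t, y = 5 + 4t, z = 0 - 9t

x = 8 - 18t, y = 5 + 4t, z = 0 - 9t


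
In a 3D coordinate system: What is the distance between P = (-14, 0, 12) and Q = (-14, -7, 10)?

d = √[(x₂-x₁)² + (y₂-y₁)² + (z₂-z₁)²]
  = √[0² + (-7)² + (-2)²]
  = √[0 + 49 + 4]
  = √53
  ≈ 7.28

7.28


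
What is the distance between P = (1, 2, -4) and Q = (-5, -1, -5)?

d = √[(x₂-x₁)² + (y₂-y₁)² + (z₂-z₁)²]
  = √[(-6)² + (-3)² + (-1)²]
  = √[36 + 9 + 1]
  = √46
  ≈ 6.782

6.782


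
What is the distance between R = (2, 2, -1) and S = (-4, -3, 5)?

d = √[(x₂-x₁)² + (y₂-y₁)² + (z₂-z₁)²]
  = √[(-6)² + (-5)² + 6²]
  = √[36 + 25 + 36]
  = √97
  ≈ 9.849

9.849


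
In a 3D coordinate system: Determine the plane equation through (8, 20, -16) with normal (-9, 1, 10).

The plane through P with normal n = (a, b, c) satisfies n·(r - P) = 0,
i.e. ax + by + cz = a·x₀ + b·y₀ + c·z₀.
d = (-9)·8 + 1·20 + 10·(-16)
  = -72 + 20 - 160
  = -212
Equation: -9x + y + 10z = -212

-9x + y + 10z = -212


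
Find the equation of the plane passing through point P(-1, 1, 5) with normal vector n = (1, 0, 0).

The plane through P with normal n = (a, b, c) satisfies n·(r - P) = 0,
i.e. ax + by + cz = a·x₀ + b·y₀ + c·z₀.
d = 1·(-1) + 0·1 + 0·5
  = -1 + 0 + 0
  = -1
Equation: x = -1

x = -1


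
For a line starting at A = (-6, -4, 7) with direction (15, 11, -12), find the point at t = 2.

P(t) = A + t·d
  = (-6 + 15·2, -4 + 11·2, 7 + (-12)·2)
  = (-6 + 30, -4 + 22, 7 - 24)
  = (24, 18, -17)

(24, 18, -17)


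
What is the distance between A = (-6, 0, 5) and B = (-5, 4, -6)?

d = √[(x₂-x₁)² + (y₂-y₁)² + (z₂-z₁)²]
  = √[1² + 4² + (-11)²]
  = √[1 + 16 + 121]
  = √138
  ≈ 11.75

11.75


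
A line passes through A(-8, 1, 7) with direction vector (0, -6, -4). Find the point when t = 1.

P(t) = A + t·d
  = (-8 + 0·1, 1 + (-6)·1, 7 + (-4)·1)
  = (-8 + 0, 1 - 6, 7 - 4)
  = (-8, -5, 3)

(-8, -5, 3)


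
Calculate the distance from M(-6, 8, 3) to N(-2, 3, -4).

d = √[(x₂-x₁)² + (y₂-y₁)² + (z₂-z₁)²]
  = √[4² + (-5)² + (-7)²]
  = √[16 + 25 + 49]
  = √90
  ≈ 9.487

9.487


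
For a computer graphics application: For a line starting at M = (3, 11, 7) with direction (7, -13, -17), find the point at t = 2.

P(t) = M + t·d
  = (3 + 7·2, 11 + (-13)·2, 7 + (-17)·2)
  = (3 + 14, 11 - 26, 7 - 34)
  = (17, -15, -27)

(17, -15, -27)


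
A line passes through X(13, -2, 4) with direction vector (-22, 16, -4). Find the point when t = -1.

P(t) = X + t·d
  = (13 + (-22)·(-1), -2 + 16·(-1), 4 + (-4)·(-1))
  = (13 + 22, -2 - 16, 4 + 4)
  = (35, -18, 8)

(35, -18, 8)


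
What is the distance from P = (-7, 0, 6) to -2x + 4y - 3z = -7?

distance = |a·x₀ + b·y₀ + c·z₀ - d| / √(a² + b² + c²)
  = |(-2)·(-7) + 4·0 + (-3)·6 - (-7)| / √((-2)² + 4² + (-3)²)
  = |14 + 0 - 18 + 7| / √(4 + 16 + 9)
  = |3| / √29
  = 3 / 5.385
  ≈ 0.5571

0.5571


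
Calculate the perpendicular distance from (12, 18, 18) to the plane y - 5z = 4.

distance = |a·x₀ + b·y₀ + c·z₀ - d| / √(a² + b² + c²)
  = |0·12 + 1·18 + (-5)·18 - 4| / √(0² + 1² + (-5)²)
  = |0 + 18 - 90 - 4| / √(0 + 1 + 25)
  = |-76| / √26
  = 76 / 5.099
  ≈ 14.9

14.9


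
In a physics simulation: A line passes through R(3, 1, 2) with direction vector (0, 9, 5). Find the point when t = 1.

P(t) = R + t·d
  = (3 + 0·1, 1 + 9·1, 2 + 5·1)
  = (3 + 0, 1 + 9, 2 + 5)
  = (3, 10, 7)

(3, 10, 7)


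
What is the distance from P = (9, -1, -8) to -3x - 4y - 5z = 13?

distance = |a·x₀ + b·y₀ + c·z₀ - d| / √(a² + b² + c²)
  = |(-3)·9 + (-4)·(-1) + (-5)·(-8) - 13| / √((-3)² + (-4)² + (-5)²)
  = |-27 + 4 + 40 - 13| / √(9 + 16 + 25)
  = |4| / √50
  = 4 / 7.071
  ≈ 0.5657

0.5657


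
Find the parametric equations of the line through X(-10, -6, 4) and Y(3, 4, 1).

Direction vector d = Y - X = (3 + 10, 4 + 6, 1 - 4) = (13, 10, -3)
Parametric form r = X + t·d:
x = -10 + 13t, y = -6 + 10t, z = 4 - 3t

x = -10 + 13t, y = -6 + 10t, z = 4 - 3t


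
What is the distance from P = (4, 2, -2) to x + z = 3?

distance = |a·x₀ + b·y₀ + c·z₀ - d| / √(a² + b² + c²)
  = |1·4 + 0·2 + 1·(-2) - 3| / √(1² + 0² + 1²)
  = |4 + 0 - 2 - 3| / √(1 + 0 + 1)
  = |-1| / √2
  = 1 / 1.414
  ≈ 0.7071

0.7071


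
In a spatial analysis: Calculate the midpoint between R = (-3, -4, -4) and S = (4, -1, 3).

M = ((x₁+x₂)/2, (y₁+y₂)/2, (z₁+z₂)/2)
  = ((-3 + 4)/2, (-4 - 1)/2, (-4 + 3)/2)
  = (1/2, -5/2, -1/2)
  = (0.5, -2.5, -0.5)

(0.5, -2.5, -0.5)


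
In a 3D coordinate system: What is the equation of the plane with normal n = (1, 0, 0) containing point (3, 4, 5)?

The plane through P with normal n = (a, b, c) satisfies n·(r - P) = 0,
i.e. ax + by + cz = a·x₀ + b·y₀ + c·z₀.
d = 1·3 + 0·4 + 0·5
  = 3 + 0 + 0
  = 3
Equation: x = 3

x = 3


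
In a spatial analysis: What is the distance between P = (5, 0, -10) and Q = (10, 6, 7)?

d = √[(x₂-x₁)² + (y₂-y₁)² + (z₂-z₁)²]
  = √[5² + 6² + 17²]
  = √[25 + 36 + 289]
  = √350
  ≈ 18.71

18.71


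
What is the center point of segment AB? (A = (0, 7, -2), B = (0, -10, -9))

M = ((x₁+x₂)/2, (y₁+y₂)/2, (z₁+z₂)/2)
  = ((0 + 0)/2, (7 - 10)/2, (-2 - 9)/2)
  = (0/2, -3/2, -11/2)
  = (0, -1.5, -5.5)

(0, -1.5, -5.5)


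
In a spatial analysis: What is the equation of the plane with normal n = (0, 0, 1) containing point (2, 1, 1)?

The plane through P with normal n = (a, b, c) satisfies n·(r - P) = 0,
i.e. ax + by + cz = a·x₀ + b·y₀ + c·z₀.
d = 0·2 + 0·1 + 1·1
  = 0 + 0 + 1
  = 1
Equation: z = 1

z = 1


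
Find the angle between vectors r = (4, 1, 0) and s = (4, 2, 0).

r·s = 4·4 + 1·2 + 0·0 = 16 + 2 + 0 = 18
|r| = √(4² + 1² + 0²) = √17 ≈ 4.123
|s| = √(4² + 2² + 0²) = √20 ≈ 4.472
cos θ = (r·s)/(|r||s|) = 18/(4.123·4.472) ≈ 0.9762
θ = arccos(0.9762) ≈ 12.53°

12.53°


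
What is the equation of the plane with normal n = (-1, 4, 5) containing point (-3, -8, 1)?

The plane through P with normal n = (a, b, c) satisfies n·(r - P) = 0,
i.e. ax + by + cz = a·x₀ + b·y₀ + c·z₀.
d = (-1)·(-3) + 4·(-8) + 5·1
  = 3 - 32 + 5
  = -24
Equation: -x + 4y + 5z = -24

-x + 4y + 5z = -24


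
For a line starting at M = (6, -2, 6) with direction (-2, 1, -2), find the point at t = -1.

P(t) = M + t·d
  = (6 + (-2)·(-1), -2 + 1·(-1), 6 + (-2)·(-1))
  = (6 + 2, -2 - 1, 6 + 2)
  = (8, -3, 8)

(8, -3, 8)


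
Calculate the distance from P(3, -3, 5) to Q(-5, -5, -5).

d = √[(x₂-x₁)² + (y₂-y₁)² + (z₂-z₁)²]
  = √[(-8)² + (-2)² + (-10)²]
  = √[64 + 4 + 100]
  = √168
  ≈ 12.96

12.96


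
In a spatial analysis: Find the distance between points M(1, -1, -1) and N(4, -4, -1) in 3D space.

d = √[(x₂-x₁)² + (y₂-y₁)² + (z₂-z₁)²]
  = √[3² + (-3)² + 0²]
  = √[9 + 9 + 0]
  = √18
  ≈ 4.243

4.243


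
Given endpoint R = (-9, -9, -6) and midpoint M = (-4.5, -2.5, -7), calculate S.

S = 2M - R
  = (2·(-4.5) - (-9), 2·(-2.5) - (-9), 2·(-7) - (-6))
  = (-9 + 9, -5 + 9, -14 + 6)
  = (0, 4, -8)

(0, 4, -8)


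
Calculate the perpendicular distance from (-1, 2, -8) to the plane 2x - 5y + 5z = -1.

distance = |a·x₀ + b·y₀ + c·z₀ - d| / √(a² + b² + c²)
  = |2·(-1) + (-5)·2 + 5·(-8) - (-1)| / √(2² + (-5)² + 5²)
  = |-2 - 10 - 40 + 1| / √(4 + 25 + 25)
  = |-51| / √54
  = 51 / 7.348
  ≈ 6.94

6.94


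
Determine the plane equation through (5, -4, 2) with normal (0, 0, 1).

The plane through P with normal n = (a, b, c) satisfies n·(r - P) = 0,
i.e. ax + by + cz = a·x₀ + b·y₀ + c·z₀.
d = 0·5 + 0·(-4) + 1·2
  = 0 + 0 + 2
  = 2
Equation: z = 2

z = 2


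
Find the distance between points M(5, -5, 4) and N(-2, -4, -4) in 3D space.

d = √[(x₂-x₁)² + (y₂-y₁)² + (z₂-z₁)²]
  = √[(-7)² + 1² + (-8)²]
  = √[49 + 1 + 64]
  = √114
  ≈ 10.68

10.68


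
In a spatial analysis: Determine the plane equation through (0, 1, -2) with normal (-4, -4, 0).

The plane through P with normal n = (a, b, c) satisfies n·(r - P) = 0,
i.e. ax + by + cz = a·x₀ + b·y₀ + c·z₀.
d = (-4)·0 + (-4)·1 + 0·(-2)
  = 0 - 4 + 0
  = -4
Equation: -4x - 4y = -4

-4x - 4y = -4


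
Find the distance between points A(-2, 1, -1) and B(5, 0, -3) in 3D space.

d = √[(x₂-x₁)² + (y₂-y₁)² + (z₂-z₁)²]
  = √[7² + (-1)² + (-2)²]
  = √[49 + 1 + 4]
  = √54
  ≈ 7.348

7.348


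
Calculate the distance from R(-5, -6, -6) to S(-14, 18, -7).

d = √[(x₂-x₁)² + (y₂-y₁)² + (z₂-z₁)²]
  = √[(-9)² + 24² + (-1)²]
  = √[81 + 576 + 1]
  = √658
  ≈ 25.65

25.65


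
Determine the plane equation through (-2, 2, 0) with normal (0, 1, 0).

The plane through P with normal n = (a, b, c) satisfies n·(r - P) = 0,
i.e. ax + by + cz = a·x₀ + b·y₀ + c·z₀.
d = 0·(-2) + 1·2 + 0·0
  = 0 + 2 + 0
  = 2
Equation: y = 2

y = 2


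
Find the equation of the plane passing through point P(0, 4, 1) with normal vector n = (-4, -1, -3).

The plane through P with normal n = (a, b, c) satisfies n·(r - P) = 0,
i.e. ax + by + cz = a·x₀ + b·y₀ + c·z₀.
d = (-4)·0 + (-1)·4 + (-3)·1
  = 0 - 4 - 3
  = -7
Equation: -4x - y - 3z = -7

-4x - y - 3z = -7


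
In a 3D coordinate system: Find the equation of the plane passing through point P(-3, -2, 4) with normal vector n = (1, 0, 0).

The plane through P with normal n = (a, b, c) satisfies n·(r - P) = 0,
i.e. ax + by + cz = a·x₀ + b·y₀ + c·z₀.
d = 1·(-3) + 0·(-2) + 0·4
  = -3 + 0 + 0
  = -3
Equation: x = -3

x = -3


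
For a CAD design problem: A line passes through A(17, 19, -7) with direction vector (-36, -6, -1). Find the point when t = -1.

P(t) = A + t·d
  = (17 + (-36)·(-1), 19 + (-6)·(-1), -7 + (-1)·(-1))
  = (17 + 36, 19 + 6, -7 + 1)
  = (53, 25, -6)

(53, 25, -6)


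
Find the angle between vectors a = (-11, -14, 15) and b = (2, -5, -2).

a·b = (-11)·2 + (-14)·(-5) + 15·(-2) = -22 + 70 - 30 = 18
|a| = √((-11)² + (-14)² + 15²) = √542 ≈ 23.28
|b| = √(2² + (-5)² + (-2)²) = √33 ≈ 5.745
cos θ = (a·b)/(|a||b|) = 18/(23.28·5.745) ≈ 0.1346
θ = arccos(0.1346) ≈ 82.27°

82.27°


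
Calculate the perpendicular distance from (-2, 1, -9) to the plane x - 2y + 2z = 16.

distance = |a·x₀ + b·y₀ + c·z₀ - d| / √(a² + b² + c²)
  = |1·(-2) + (-2)·1 + 2·(-9) - 16| / √(1² + (-2)² + 2²)
  = |-2 - 2 - 18 - 16| / √(1 + 4 + 4)
  = |-38| / √9
  = 38 / 3
  ≈ 12.67

12.67


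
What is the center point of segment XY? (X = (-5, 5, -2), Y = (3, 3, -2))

M = ((x₁+x₂)/2, (y₁+y₂)/2, (z₁+z₂)/2)
  = ((-5 + 3)/2, (5 + 3)/2, (-2 - 2)/2)
  = (-2/2, 8/2, -4/2)
  = (-1, 4, -2)

(-1, 4, -2)


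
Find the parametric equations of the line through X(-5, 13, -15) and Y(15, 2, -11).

Direction vector d = Y - X = (15 + 5, 2 - 13, -11 + 15) = (20, -11, 4)
Parametric form r = X + t·d:
x = -5 + 20t, y = 13 - 11t, z = -15 + 4t

x = -5 + 20t, y = 13 - 11t, z = -15 + 4t


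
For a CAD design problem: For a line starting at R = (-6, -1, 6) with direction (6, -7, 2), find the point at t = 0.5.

P(t) = R + t·d
  = (-6 + 6·0.5, -1 + (-7)·0.5, 6 + 2·0.5)
  = (-6 + 3, -1 - 3.5, 6 + 1)
  = (-3, -4.5, 7)

(-3, -4.5, 7)


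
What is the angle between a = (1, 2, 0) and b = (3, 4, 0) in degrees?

a·b = 1·3 + 2·4 + 0·0 = 3 + 8 + 0 = 11
|a| = √(1² + 2² + 0²) = √5 ≈ 2.236
|b| = √(3² + 4² + 0²) = √25 ≈ 5
cos θ = (a·b)/(|a||b|) = 11/(2.236·5) ≈ 0.9839
θ = arccos(0.9839) ≈ 10.3°

10.3°


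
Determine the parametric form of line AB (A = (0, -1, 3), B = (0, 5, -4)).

Direction vector d = B - A = (0 + 0, 5 + 1, -4 - 3) = (0, 6, -7)
Parametric form r = A + t·d:
x = 0, y = -1 + 6t, z = 3 - 7t

x = 0, y = -1 + 6t, z = 3 - 7t


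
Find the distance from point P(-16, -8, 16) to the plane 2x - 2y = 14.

distance = |a·x₀ + b·y₀ + c·z₀ - d| / √(a² + b² + c²)
  = |2·(-16) + (-2)·(-8) + 0·16 - 14| / √(2² + (-2)² + 0²)
  = |-32 + 16 + 0 - 14| / √(4 + 4 + 0)
  = |-30| / √8
  = 30 / 2.828
  ≈ 10.61

10.61


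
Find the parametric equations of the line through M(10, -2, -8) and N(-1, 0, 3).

Direction vector d = N - M = (-1 - 10, 0 + 2, 3 + 8) = (-11, 2, 11)
Parametric form r = M + t·d:
x = 10 - 11t, y = -2 + 2t, z = -8 + 11t

x = 10 - 11t, y = -2 + 2t, z = -8 + 11t


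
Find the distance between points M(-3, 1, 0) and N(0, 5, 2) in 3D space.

d = √[(x₂-x₁)² + (y₂-y₁)² + (z₂-z₁)²]
  = √[3² + 4² + 2²]
  = √[9 + 16 + 4]
  = √29
  ≈ 5.385

5.385


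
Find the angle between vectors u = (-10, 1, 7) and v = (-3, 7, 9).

u·v = (-10)·(-3) + 1·7 + 7·9 = 30 + 7 + 63 = 100
|u| = √((-10)² + 1² + 7²) = √150 ≈ 12.25
|v| = √((-3)² + 7² + 9²) = √139 ≈ 11.79
cos θ = (u·v)/(|u||v|) = 100/(12.25·11.79) ≈ 0.6925
θ = arccos(0.6925) ≈ 46.17°

46.17°


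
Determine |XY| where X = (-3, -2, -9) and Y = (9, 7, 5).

d = √[(x₂-x₁)² + (y₂-y₁)² + (z₂-z₁)²]
  = √[12² + 9² + 14²]
  = √[144 + 81 + 196]
  = √421
  ≈ 20.52

20.52


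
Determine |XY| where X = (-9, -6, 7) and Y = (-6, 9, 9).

d = √[(x₂-x₁)² + (y₂-y₁)² + (z₂-z₁)²]
  = √[3² + 15² + 2²]
  = √[9 + 225 + 4]
  = √238
  ≈ 15.43

15.43


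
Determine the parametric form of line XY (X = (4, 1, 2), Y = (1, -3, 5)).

Direction vector d = Y - X = (1 - 4, -3 - 1, 5 - 2) = (-3, -4, 3)
Parametric form r = X + t·d:
x = 4 - 3t, y = 1 - 4t, z = 2 + 3t

x = 4 - 3t, y = 1 - 4t, z = 2 + 3t


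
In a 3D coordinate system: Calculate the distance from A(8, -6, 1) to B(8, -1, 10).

d = √[(x₂-x₁)² + (y₂-y₁)² + (z₂-z₁)²]
  = √[0² + 5² + 9²]
  = √[0 + 25 + 81]
  = √106
  ≈ 10.3

10.3


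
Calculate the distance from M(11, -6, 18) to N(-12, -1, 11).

d = √[(x₂-x₁)² + (y₂-y₁)² + (z₂-z₁)²]
  = √[(-23)² + 5² + (-7)²]
  = √[529 + 25 + 49]
  = √603
  ≈ 24.56

24.56


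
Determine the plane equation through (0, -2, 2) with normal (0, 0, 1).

The plane through P with normal n = (a, b, c) satisfies n·(r - P) = 0,
i.e. ax + by + cz = a·x₀ + b·y₀ + c·z₀.
d = 0·0 + 0·(-2) + 1·2
  = 0 + 0 + 2
  = 2
Equation: z = 2

z = 2


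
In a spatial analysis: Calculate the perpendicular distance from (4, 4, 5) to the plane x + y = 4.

distance = |a·x₀ + b·y₀ + c·z₀ - d| / √(a² + b² + c²)
  = |1·4 + 1·4 + 0·5 - 4| / √(1² + 1² + 0²)
  = |4 + 4 + 0 - 4| / √(1 + 1 + 0)
  = |4| / √2
  = 4 / 1.414
  ≈ 2.828

2.828


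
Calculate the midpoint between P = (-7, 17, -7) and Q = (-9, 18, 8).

M = ((x₁+x₂)/2, (y₁+y₂)/2, (z₁+z₂)/2)
  = ((-7 - 9)/2, (17 + 18)/2, (-7 + 8)/2)
  = (-16/2, 35/2, 1/2)
  = (-8, 17.5, 0.5)

(-8, 17.5, 0.5)


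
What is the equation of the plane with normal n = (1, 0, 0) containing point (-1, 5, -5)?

The plane through P with normal n = (a, b, c) satisfies n·(r - P) = 0,
i.e. ax + by + cz = a·x₀ + b·y₀ + c·z₀.
d = 1·(-1) + 0·5 + 0·(-5)
  = -1 + 0 + 0
  = -1
Equation: x = -1

x = -1


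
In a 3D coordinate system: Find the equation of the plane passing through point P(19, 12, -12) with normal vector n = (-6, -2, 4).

The plane through P with normal n = (a, b, c) satisfies n·(r - P) = 0,
i.e. ax + by + cz = a·x₀ + b·y₀ + c·z₀.
d = (-6)·19 + (-2)·12 + 4·(-12)
  = -114 - 24 - 48
  = -186
Equation: -6x - 2y + 4z = -186

-6x - 2y + 4z = -186


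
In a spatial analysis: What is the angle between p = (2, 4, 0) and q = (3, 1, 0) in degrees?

p·q = 2·3 + 4·1 + 0·0 = 6 + 4 + 0 = 10
|p| = √(2² + 4² + 0²) = √20 ≈ 4.472
|q| = √(3² + 1² + 0²) = √10 ≈ 3.162
cos θ = (p·q)/(|p||q|) = 10/(4.472·3.162) ≈ 0.7071
θ = arccos(0.7071) ≈ 45°

45°


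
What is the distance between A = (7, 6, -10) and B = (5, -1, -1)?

d = √[(x₂-x₁)² + (y₂-y₁)² + (z₂-z₁)²]
  = √[(-2)² + (-7)² + 9²]
  = √[4 + 49 + 81]
  = √134
  ≈ 11.58

11.58


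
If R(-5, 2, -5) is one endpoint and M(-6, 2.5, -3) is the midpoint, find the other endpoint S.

S = 2M - R
  = (2·(-6) - (-5), 2·2.5 - 2, 2·(-3) - (-5))
  = (-12 + 5, 5 - 2, -6 + 5)
  = (-7, 3, -1)

(-7, 3, -1)


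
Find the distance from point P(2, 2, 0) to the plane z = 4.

distance = |a·x₀ + b·y₀ + c·z₀ - d| / √(a² + b² + c²)
  = |0·2 + 0·2 + 1·0 - 4| / √(0² + 0² + 1²)
  = |0 + 0 + 0 - 4| / √(0 + 0 + 1)
  = |-4| / √1
  = 4 / 1
  ≈ 4

4


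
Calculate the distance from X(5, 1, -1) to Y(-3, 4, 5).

d = √[(x₂-x₁)² + (y₂-y₁)² + (z₂-z₁)²]
  = √[(-8)² + 3² + 6²]
  = √[64 + 9 + 36]
  = √109
  ≈ 10.44

10.44


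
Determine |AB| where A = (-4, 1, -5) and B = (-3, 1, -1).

d = √[(x₂-x₁)² + (y₂-y₁)² + (z₂-z₁)²]
  = √[1² + 0² + 4²]
  = √[1 + 0 + 16]
  = √17
  ≈ 4.123

4.123


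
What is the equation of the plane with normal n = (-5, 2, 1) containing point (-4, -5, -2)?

The plane through P with normal n = (a, b, c) satisfies n·(r - P) = 0,
i.e. ax + by + cz = a·x₀ + b·y₀ + c·z₀.
d = (-5)·(-4) + 2·(-5) + 1·(-2)
  = 20 - 10 - 2
  = 8
Equation: -5x + 2y + z = 8

-5x + 2y + z = 8


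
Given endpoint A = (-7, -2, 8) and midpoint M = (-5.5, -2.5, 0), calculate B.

B = 2M - A
  = (2·(-5.5) - (-7), 2·(-2.5) - (-2), 2·0 - 8)
  = (-11 + 7, -5 + 2, 0 - 8)
  = (-4, -3, -8)

(-4, -3, -8)


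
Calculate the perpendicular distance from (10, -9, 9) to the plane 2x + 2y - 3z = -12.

distance = |a·x₀ + b·y₀ + c·z₀ - d| / √(a² + b² + c²)
  = |2·10 + 2·(-9) + (-3)·9 - (-12)| / √(2² + 2² + (-3)²)
  = |20 - 18 - 27 + 12| / √(4 + 4 + 9)
  = |-13| / √17
  = 13 / 4.123
  ≈ 3.153

3.153


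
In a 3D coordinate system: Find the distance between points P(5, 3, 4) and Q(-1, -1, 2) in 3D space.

d = √[(x₂-x₁)² + (y₂-y₁)² + (z₂-z₁)²]
  = √[(-6)² + (-4)² + (-2)²]
  = √[36 + 16 + 4]
  = √56
  ≈ 7.483

7.483


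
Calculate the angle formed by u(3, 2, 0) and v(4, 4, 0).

u·v = 3·4 + 2·4 + 0·0 = 12 + 8 + 0 = 20
|u| = √(3² + 2² + 0²) = √13 ≈ 3.606
|v| = √(4² + 4² + 0²) = √32 ≈ 5.657
cos θ = (u·v)/(|u||v|) = 20/(3.606·5.657) ≈ 0.9806
θ = arccos(0.9806) ≈ 11.31°

11.31°


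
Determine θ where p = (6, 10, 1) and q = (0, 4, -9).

p·q = 6·0 + 10·4 + 1·(-9) = 0 + 40 - 9 = 31
|p| = √(6² + 10² + 1²) = √137 ≈ 11.7
|q| = √(0² + 4² + (-9)²) = √97 ≈ 9.849
cos θ = (p·q)/(|p||q|) = 31/(11.7·9.849) ≈ 0.2689
θ = arccos(0.2689) ≈ 74.4°

74.4°


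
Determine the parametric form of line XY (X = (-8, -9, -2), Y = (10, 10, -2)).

Direction vector d = Y - X = (10 + 8, 10 + 9, -2 + 2) = (18, 19, 0)
Parametric form r = X + t·d:
x = -8 + 18t, y = -9 + 19t, z = -2

x = -8 + 18t, y = -9 + 19t, z = -2


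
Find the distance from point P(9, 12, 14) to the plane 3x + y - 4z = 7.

distance = |a·x₀ + b·y₀ + c·z₀ - d| / √(a² + b² + c²)
  = |3·9 + 1·12 + (-4)·14 - 7| / √(3² + 1² + (-4)²)
  = |27 + 12 - 56 - 7| / √(9 + 1 + 16)
  = |-24| / √26
  = 24 / 5.099
  ≈ 4.707

4.707


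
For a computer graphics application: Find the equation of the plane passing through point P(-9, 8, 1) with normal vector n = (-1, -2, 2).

The plane through P with normal n = (a, b, c) satisfies n·(r - P) = 0,
i.e. ax + by + cz = a·x₀ + b·y₀ + c·z₀.
d = (-1)·(-9) + (-2)·8 + 2·1
  = 9 - 16 + 2
  = -5
Equation: -x - 2y + 2z = -5

-x - 2y + 2z = -5


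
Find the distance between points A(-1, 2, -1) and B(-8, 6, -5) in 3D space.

d = √[(x₂-x₁)² + (y₂-y₁)² + (z₂-z₁)²]
  = √[(-7)² + 4² + (-4)²]
  = √[49 + 16 + 16]
  = √81
  ≈ 9

9


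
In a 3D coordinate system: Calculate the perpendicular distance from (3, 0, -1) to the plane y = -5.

distance = |a·x₀ + b·y₀ + c·z₀ - d| / √(a² + b² + c²)
  = |0·3 + 1·0 + 0·(-1) - (-5)| / √(0² + 1² + 0²)
  = |0 + 0 + 0 + 5| / √(0 + 1 + 0)
  = |5| / √1
  = 5 / 1
  ≈ 5

5


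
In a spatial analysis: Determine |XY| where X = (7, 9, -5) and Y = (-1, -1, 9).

d = √[(x₂-x₁)² + (y₂-y₁)² + (z₂-z₁)²]
  = √[(-8)² + (-10)² + 14²]
  = √[64 + 100 + 196]
  = √360
  ≈ 18.97

18.97


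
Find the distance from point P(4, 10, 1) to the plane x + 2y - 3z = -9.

distance = |a·x₀ + b·y₀ + c·z₀ - d| / √(a² + b² + c²)
  = |1·4 + 2·10 + (-3)·1 - (-9)| / √(1² + 2² + (-3)²)
  = |4 + 20 - 3 + 9| / √(1 + 4 + 9)
  = |30| / √14
  = 30 / 3.742
  ≈ 8.018

8.018


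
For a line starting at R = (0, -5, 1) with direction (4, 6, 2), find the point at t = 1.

P(t) = R + t·d
  = (0 + 4·1, -5 + 6·1, 1 + 2·1)
  = (0 + 4, -5 + 6, 1 + 2)
  = (4, 1, 3)

(4, 1, 3)


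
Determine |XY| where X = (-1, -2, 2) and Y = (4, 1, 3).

d = √[(x₂-x₁)² + (y₂-y₁)² + (z₂-z₁)²]
  = √[5² + 3² + 1²]
  = √[25 + 9 + 1]
  = √35
  ≈ 5.916

5.916


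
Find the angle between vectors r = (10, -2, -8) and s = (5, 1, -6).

r·s = 10·5 + (-2)·1 + (-8)·(-6) = 50 - 2 + 48 = 96
|r| = √(10² + (-2)² + (-8)²) = √168 ≈ 12.96
|s| = √(5² + 1² + (-6)²) = √62 ≈ 7.874
cos θ = (r·s)/(|r||s|) = 96/(12.96·7.874) ≈ 0.9406
θ = arccos(0.9406) ≈ 19.84°

19.84°


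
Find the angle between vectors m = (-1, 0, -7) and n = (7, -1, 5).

m·n = (-1)·7 + 0·(-1) + (-7)·5 = -7 + 0 - 35 = -42
|m| = √((-1)² + 0² + (-7)²) = √50 ≈ 7.071
|n| = √(7² + (-1)² + 5²) = √75 ≈ 8.66
cos θ = (m·n)/(|m||n|) = -42/(7.071·8.66) ≈ -0.6859
θ = arccos(-0.6859) ≈ 133.3°

133.3°


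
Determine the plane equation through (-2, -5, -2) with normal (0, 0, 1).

The plane through P with normal n = (a, b, c) satisfies n·(r - P) = 0,
i.e. ax + by + cz = a·x₀ + b·y₀ + c·z₀.
d = 0·(-2) + 0·(-5) + 1·(-2)
  = 0 + 0 - 2
  = -2
Equation: z = -2

z = -2


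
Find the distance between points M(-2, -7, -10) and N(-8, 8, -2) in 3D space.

d = √[(x₂-x₁)² + (y₂-y₁)² + (z₂-z₁)²]
  = √[(-6)² + 15² + 8²]
  = √[36 + 225 + 64]
  = √325
  ≈ 18.03

18.03


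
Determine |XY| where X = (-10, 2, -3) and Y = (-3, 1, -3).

d = √[(x₂-x₁)² + (y₂-y₁)² + (z₂-z₁)²]
  = √[7² + (-1)² + 0²]
  = √[49 + 1 + 0]
  = √50
  ≈ 7.071

7.071


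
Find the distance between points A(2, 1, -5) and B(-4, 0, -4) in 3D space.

d = √[(x₂-x₁)² + (y₂-y₁)² + (z₂-z₁)²]
  = √[(-6)² + (-1)² + 1²]
  = √[36 + 1 + 1]
  = √38
  ≈ 6.164

6.164


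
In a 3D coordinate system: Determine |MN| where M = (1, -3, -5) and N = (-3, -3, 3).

d = √[(x₂-x₁)² + (y₂-y₁)² + (z₂-z₁)²]
  = √[(-4)² + 0² + 8²]
  = √[16 + 0 + 64]
  = √80
  ≈ 8.944

8.944


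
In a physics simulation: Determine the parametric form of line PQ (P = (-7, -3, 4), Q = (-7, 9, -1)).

Direction vector d = Q - P = (-7 + 7, 9 + 3, -1 - 4) = (0, 12, -5)
Parametric form r = P + t·d:
x = -7, y = -3 + 12t, z = 4 - 5t

x = -7, y = -3 + 12t, z = 4 - 5t


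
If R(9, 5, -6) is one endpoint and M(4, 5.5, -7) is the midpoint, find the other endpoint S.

S = 2M - R
  = (2·4 - 9, 2·5.5 - 5, 2·(-7) - (-6))
  = (8 - 9, 11 - 5, -14 + 6)
  = (-1, 6, -8)

(-1, 6, -8)


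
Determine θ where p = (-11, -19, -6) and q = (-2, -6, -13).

p·q = (-11)·(-2) + (-19)·(-6) + (-6)·(-13) = 22 + 114 + 78 = 214
|p| = √((-11)² + (-19)² + (-6)²) = √518 ≈ 22.76
|q| = √((-2)² + (-6)² + (-13)²) = √209 ≈ 14.46
cos θ = (p·q)/(|p||q|) = 214/(22.76·14.46) ≈ 0.6504
θ = arccos(0.6504) ≈ 49.43°

49.43°


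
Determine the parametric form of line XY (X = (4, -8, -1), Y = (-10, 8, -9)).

Direction vector d = Y - X = (-10 - 4, 8 + 8, -9 + 1) = (-14, 16, -8)
Parametric form r = X + t·d:
x = 4 - 14t, y = -8 + 16t, z = -1 - 8t

x = 4 - 14t, y = -8 + 16t, z = -1 - 8t


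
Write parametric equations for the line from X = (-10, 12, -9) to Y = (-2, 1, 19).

Direction vector d = Y - X = (-2 + 10, 1 - 12, 19 + 9) = (8, -11, 28)
Parametric form r = X + t·d:
x = -10 + 8t, y = 12 - 11t, z = -9 + 28t

x = -10 + 8t, y = 12 - 11t, z = -9 + 28t


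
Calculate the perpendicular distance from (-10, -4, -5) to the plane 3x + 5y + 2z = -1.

distance = |a·x₀ + b·y₀ + c·z₀ - d| / √(a² + b² + c²)
  = |3·(-10) + 5·(-4) + 2·(-5) - (-1)| / √(3² + 5² + 2²)
  = |-30 - 20 - 10 + 1| / √(9 + 25 + 4)
  = |-59| / √38
  = 59 / 6.164
  ≈ 9.571

9.571


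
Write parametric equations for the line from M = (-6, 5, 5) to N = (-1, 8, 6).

Direction vector d = N - M = (-1 + 6, 8 - 5, 6 - 5) = (5, 3, 1)
Parametric form r = M + t·d:
x = -6 + 5t, y = 5 + 3t, z = 5 + t

x = -6 + 5t, y = 5 + 3t, z = 5 + t


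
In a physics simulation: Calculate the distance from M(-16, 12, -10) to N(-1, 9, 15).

d = √[(x₂-x₁)² + (y₂-y₁)² + (z₂-z₁)²]
  = √[15² + (-3)² + 25²]
  = √[225 + 9 + 625]
  = √859
  ≈ 29.31

29.31


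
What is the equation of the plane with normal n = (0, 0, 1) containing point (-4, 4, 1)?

The plane through P with normal n = (a, b, c) satisfies n·(r - P) = 0,
i.e. ax + by + cz = a·x₀ + b·y₀ + c·z₀.
d = 0·(-4) + 0·4 + 1·1
  = 0 + 0 + 1
  = 1
Equation: z = 1

z = 1


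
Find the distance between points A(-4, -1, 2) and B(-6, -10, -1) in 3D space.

d = √[(x₂-x₁)² + (y₂-y₁)² + (z₂-z₁)²]
  = √[(-2)² + (-9)² + (-3)²]
  = √[4 + 81 + 9]
  = √94
  ≈ 9.695

9.695


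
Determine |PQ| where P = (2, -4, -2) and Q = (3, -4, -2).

d = √[(x₂-x₁)² + (y₂-y₁)² + (z₂-z₁)²]
  = √[1² + 0² + 0²]
  = √[1 + 0 + 0]
  = √1
  ≈ 1

1


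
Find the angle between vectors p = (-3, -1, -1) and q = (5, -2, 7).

p·q = (-3)·5 + (-1)·(-2) + (-1)·7 = -15 + 2 - 7 = -20
|p| = √((-3)² + (-1)² + (-1)²) = √11 ≈ 3.317
|q| = √(5² + (-2)² + 7²) = √78 ≈ 8.832
cos θ = (p·q)/(|p||q|) = -20/(3.317·8.832) ≈ -0.6828
θ = arccos(-0.6828) ≈ 133.1°

133.1°


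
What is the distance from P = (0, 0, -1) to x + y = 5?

distance = |a·x₀ + b·y₀ + c·z₀ - d| / √(a² + b² + c²)
  = |1·0 + 1·0 + 0·(-1) - 5| / √(1² + 1² + 0²)
  = |0 + 0 + 0 - 5| / √(1 + 1 + 0)
  = |-5| / √2
  = 5 / 1.414
  ≈ 3.536

3.536


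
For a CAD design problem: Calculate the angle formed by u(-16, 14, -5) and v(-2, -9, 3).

u·v = (-16)·(-2) + 14·(-9) + (-5)·3 = 32 - 126 - 15 = -109
|u| = √((-16)² + 14² + (-5)²) = √477 ≈ 21.84
|v| = √((-2)² + (-9)² + 3²) = √94 ≈ 9.695
cos θ = (u·v)/(|u||v|) = -109/(21.84·9.695) ≈ -0.5148
θ = arccos(-0.5148) ≈ 121°

121°


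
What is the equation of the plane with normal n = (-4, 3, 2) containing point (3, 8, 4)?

The plane through P with normal n = (a, b, c) satisfies n·(r - P) = 0,
i.e. ax + by + cz = a·x₀ + b·y₀ + c·z₀.
d = (-4)·3 + 3·8 + 2·4
  = -12 + 24 + 8
  = 20
Equation: -4x + 3y + 2z = 20

-4x + 3y + 2z = 20


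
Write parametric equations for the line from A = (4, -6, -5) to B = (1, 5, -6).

Direction vector d = B - A = (1 - 4, 5 + 6, -6 + 5) = (-3, 11, -1)
Parametric form r = A + t·d:
x = 4 - 3t, y = -6 + 11t, z = -5 - t

x = 4 - 3t, y = -6 + 11t, z = -5 - t


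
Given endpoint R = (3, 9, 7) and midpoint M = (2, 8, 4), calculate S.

S = 2M - R
  = (2·2 - 3, 2·8 - 9, 2·4 - 7)
  = (4 - 3, 16 - 9, 8 - 7)
  = (1, 7, 1)

(1, 7, 1)
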